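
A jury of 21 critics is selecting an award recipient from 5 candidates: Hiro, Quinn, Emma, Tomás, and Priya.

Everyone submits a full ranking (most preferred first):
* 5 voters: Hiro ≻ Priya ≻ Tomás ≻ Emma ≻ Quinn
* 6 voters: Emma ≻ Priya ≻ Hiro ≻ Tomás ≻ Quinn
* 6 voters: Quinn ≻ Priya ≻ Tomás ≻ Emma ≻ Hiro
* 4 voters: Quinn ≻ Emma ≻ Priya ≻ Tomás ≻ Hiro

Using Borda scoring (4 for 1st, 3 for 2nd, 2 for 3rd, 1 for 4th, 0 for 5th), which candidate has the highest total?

Priya

Hiro: 5×4 + 6×2 + 6×0 + 4×0 = 32
Quinn: 5×0 + 6×0 + 6×4 + 4×4 = 40
Emma: 5×1 + 6×4 + 6×1 + 4×3 = 47
Tomás: 5×2 + 6×1 + 6×2 + 4×1 = 32
Priya: 5×3 + 6×3 + 6×3 + 4×2 = 59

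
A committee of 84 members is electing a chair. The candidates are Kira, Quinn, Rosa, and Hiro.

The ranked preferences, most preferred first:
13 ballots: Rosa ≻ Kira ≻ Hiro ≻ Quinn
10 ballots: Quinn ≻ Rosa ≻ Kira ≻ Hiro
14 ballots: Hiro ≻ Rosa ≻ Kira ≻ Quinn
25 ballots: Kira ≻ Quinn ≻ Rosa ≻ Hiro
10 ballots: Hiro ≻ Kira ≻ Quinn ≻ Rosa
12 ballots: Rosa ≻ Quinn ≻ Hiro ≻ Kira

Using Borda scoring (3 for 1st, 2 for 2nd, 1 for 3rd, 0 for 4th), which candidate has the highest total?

Rosa

Kira: 13×2 + 10×1 + 14×1 + 25×3 + 10×2 + 12×0 = 145
Quinn: 13×0 + 10×3 + 14×0 + 25×2 + 10×1 + 12×2 = 114
Rosa: 13×3 + 10×2 + 14×2 + 25×1 + 10×0 + 12×3 = 148
Hiro: 13×1 + 10×0 + 14×3 + 25×0 + 10×3 + 12×1 = 97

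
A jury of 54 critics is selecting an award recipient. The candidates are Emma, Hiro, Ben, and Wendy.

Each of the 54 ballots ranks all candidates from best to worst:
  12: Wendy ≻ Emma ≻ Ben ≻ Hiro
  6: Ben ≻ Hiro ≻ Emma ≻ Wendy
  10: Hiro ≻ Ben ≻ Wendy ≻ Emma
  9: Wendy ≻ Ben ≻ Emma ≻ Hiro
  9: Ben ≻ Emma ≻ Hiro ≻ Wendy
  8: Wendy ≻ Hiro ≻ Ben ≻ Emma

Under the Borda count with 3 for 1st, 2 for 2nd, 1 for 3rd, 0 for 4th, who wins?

Emma: 12×2 + 6×1 + 10×0 + 9×1 + 9×2 + 8×0 = 57
Hiro: 12×0 + 6×2 + 10×3 + 9×0 + 9×1 + 8×2 = 67
Ben: 12×1 + 6×3 + 10×2 + 9×2 + 9×3 + 8×1 = 103
Wendy: 12×3 + 6×0 + 10×1 + 9×3 + 9×0 + 8×3 = 97

Ben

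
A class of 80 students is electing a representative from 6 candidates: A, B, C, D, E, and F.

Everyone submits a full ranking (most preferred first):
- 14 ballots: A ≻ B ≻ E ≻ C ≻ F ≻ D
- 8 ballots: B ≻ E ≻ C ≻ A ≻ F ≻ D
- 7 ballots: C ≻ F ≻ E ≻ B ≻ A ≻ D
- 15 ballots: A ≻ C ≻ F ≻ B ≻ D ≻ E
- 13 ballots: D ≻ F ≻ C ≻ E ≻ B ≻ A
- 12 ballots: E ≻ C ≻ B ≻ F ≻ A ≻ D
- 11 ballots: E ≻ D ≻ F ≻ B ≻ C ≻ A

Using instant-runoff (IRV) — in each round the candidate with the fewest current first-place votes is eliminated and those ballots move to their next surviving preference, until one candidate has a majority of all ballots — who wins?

Round 1: A 29, B 8, C 7, D 13, E 23, F 0. F eliminated.
Round 2: A 29, B 8, C 7, D 13, E 23. C eliminated.
Round 3: A 29, B 8, D 13, E 30. B eliminated.
Round 4: A 29, D 13, E 38. D eliminated.
Round 5: A 29, E 51. E has a majority (≥41).

E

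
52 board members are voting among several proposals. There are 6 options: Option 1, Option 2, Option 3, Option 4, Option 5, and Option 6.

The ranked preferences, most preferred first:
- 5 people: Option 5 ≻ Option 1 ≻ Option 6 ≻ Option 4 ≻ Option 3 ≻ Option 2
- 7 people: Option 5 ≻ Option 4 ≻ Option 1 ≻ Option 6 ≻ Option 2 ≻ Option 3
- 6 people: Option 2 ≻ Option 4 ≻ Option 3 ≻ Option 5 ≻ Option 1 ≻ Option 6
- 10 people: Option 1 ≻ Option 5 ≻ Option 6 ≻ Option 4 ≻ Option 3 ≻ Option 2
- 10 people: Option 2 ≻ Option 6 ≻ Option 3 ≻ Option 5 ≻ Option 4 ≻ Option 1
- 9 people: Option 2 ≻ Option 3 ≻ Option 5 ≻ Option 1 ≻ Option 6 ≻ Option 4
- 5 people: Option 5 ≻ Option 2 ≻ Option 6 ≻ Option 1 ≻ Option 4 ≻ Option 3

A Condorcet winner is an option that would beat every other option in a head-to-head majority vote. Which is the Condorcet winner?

Option 5

Option 5 vs Option 1: 42–10
Option 5 vs Option 2: 27–25
Option 5 vs Option 3: 27–25
Option 5 vs Option 4: 46–6
Option 5 vs Option 6: 42–10
Option 5 beats every other option.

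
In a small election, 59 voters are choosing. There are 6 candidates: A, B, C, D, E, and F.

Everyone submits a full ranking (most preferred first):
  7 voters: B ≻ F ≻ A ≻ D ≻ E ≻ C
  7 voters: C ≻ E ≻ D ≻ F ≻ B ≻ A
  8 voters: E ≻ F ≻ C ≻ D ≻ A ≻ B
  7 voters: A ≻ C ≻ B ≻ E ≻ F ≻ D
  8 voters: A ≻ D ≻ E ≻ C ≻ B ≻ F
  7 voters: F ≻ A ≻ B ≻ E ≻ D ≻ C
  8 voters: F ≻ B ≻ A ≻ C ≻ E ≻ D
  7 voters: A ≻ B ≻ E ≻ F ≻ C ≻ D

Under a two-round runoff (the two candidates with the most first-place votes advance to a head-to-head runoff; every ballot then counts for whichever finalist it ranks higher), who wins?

F

Round 1 first-place votes: A 22, B 7, C 7, D 0, E 8, F 15. A and F advance.
Runoff: A is ranked above F on 22 ballots, F above A on 37.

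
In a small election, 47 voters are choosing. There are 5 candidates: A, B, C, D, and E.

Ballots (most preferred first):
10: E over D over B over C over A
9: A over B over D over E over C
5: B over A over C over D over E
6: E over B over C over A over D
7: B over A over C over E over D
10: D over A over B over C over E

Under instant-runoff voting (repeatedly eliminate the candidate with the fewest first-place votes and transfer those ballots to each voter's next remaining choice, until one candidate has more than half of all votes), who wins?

Round 1: A 9, B 12, C 0, D 10, E 16. C eliminated.
Round 2: A 9, B 12, D 10, E 16. A eliminated.
Round 3: B 21, D 10, E 16. D eliminated.
Round 4: B 31, E 16. B has a majority (≥24).

B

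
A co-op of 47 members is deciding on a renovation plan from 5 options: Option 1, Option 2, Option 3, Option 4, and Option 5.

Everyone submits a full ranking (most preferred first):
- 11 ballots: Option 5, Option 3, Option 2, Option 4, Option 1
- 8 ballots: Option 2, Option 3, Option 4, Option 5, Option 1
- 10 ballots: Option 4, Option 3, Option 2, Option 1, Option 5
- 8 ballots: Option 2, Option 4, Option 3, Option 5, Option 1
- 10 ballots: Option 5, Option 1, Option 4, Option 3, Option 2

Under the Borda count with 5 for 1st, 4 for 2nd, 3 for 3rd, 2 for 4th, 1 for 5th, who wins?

Option 3

Option 1: 11×1 + 8×1 + 10×2 + 8×1 + 10×4 = 87
Option 2: 11×3 + 8×5 + 10×3 + 8×5 + 10×1 = 153
Option 3: 11×4 + 8×4 + 10×4 + 8×3 + 10×2 = 160
Option 4: 11×2 + 8×3 + 10×5 + 8×4 + 10×3 = 158
Option 5: 11×5 + 8×2 + 10×1 + 8×2 + 10×5 = 147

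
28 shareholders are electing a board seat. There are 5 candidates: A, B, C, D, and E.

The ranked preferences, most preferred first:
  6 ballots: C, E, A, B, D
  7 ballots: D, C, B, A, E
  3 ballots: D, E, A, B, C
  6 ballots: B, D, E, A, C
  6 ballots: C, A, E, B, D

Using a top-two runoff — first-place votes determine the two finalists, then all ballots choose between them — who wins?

Round 1 first-place votes: A 0, B 6, C 12, D 10, E 0. C and D advance.
Runoff: C is ranked above D on 12 ballots, D above C on 16.

D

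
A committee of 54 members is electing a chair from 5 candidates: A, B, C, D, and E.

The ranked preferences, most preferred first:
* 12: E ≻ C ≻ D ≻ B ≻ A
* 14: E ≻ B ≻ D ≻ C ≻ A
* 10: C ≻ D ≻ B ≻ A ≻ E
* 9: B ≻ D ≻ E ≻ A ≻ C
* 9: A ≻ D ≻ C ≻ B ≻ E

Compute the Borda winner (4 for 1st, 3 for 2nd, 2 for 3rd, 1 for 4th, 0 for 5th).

D

A: 12×0 + 14×0 + 10×1 + 9×1 + 9×4 = 55
B: 12×1 + 14×3 + 10×2 + 9×4 + 9×1 = 119
C: 12×3 + 14×1 + 10×4 + 9×0 + 9×2 = 108
D: 12×2 + 14×2 + 10×3 + 9×3 + 9×3 = 136
E: 12×4 + 14×4 + 10×0 + 9×2 + 9×0 = 122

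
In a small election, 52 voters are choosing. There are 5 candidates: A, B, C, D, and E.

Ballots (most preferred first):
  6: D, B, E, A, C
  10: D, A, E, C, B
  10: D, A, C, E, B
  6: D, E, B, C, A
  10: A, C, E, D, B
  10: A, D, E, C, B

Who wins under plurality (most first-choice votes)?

D

First-place votes: A 20, B 0, C 0, D 32, E 0.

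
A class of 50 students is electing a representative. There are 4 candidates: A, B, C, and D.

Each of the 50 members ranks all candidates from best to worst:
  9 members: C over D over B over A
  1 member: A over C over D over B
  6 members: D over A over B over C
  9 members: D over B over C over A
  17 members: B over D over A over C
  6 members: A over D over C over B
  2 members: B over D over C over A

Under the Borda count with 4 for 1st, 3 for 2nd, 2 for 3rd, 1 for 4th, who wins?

D

A: 9×1 + 1×4 + 6×3 + 9×1 + 17×2 + 6×4 + 2×1 = 100
B: 9×2 + 1×1 + 6×2 + 9×3 + 17×4 + 6×1 + 2×4 = 140
C: 9×4 + 1×3 + 6×1 + 9×2 + 17×1 + 6×2 + 2×2 = 96
D: 9×3 + 1×2 + 6×4 + 9×4 + 17×3 + 6×3 + 2×3 = 164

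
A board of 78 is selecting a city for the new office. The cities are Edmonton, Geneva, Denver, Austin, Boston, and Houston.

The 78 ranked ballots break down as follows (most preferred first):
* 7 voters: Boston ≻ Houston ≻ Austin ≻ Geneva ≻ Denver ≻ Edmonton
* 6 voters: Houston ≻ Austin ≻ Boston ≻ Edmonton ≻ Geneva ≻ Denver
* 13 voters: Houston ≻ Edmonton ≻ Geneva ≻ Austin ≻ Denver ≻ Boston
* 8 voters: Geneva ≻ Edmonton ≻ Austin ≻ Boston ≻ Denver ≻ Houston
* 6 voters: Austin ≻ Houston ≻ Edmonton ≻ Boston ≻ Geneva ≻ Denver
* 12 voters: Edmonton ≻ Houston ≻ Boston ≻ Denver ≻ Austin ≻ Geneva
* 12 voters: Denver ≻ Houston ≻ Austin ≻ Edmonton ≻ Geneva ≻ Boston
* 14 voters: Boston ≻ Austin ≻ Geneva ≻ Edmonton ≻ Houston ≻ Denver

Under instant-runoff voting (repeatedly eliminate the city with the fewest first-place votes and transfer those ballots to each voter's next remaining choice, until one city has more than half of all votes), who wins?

Round 1: Edmonton 12, Geneva 8, Denver 12, Austin 6, Boston 21, Houston 19. Austin eliminated.
Round 2: Edmonton 12, Geneva 8, Denver 12, Boston 21, Houston 25. Geneva eliminated.
Round 3: Edmonton 20, Denver 12, Boston 21, Houston 25. Denver eliminated.
Round 4: Edmonton 20, Boston 21, Houston 37. Edmonton eliminated.
Round 5: Boston 29, Houston 49. Houston has a majority (≥40).

Houston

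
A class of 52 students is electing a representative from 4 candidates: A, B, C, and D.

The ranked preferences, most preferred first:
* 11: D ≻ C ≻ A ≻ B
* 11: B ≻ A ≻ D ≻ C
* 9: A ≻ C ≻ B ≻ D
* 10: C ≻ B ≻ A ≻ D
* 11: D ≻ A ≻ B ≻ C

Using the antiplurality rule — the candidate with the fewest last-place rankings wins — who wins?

Last-place votes: A 0, B 11, C 22, D 19.

A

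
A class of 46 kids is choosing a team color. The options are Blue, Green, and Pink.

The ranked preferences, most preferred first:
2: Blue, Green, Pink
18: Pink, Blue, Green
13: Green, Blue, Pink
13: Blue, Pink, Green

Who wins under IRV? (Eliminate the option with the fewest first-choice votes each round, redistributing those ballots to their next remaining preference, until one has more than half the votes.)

Round 1: Blue 15, Green 13, Pink 18. Green eliminated.
Round 2: Blue 28, Pink 18. Blue has a majority (≥24).

Blue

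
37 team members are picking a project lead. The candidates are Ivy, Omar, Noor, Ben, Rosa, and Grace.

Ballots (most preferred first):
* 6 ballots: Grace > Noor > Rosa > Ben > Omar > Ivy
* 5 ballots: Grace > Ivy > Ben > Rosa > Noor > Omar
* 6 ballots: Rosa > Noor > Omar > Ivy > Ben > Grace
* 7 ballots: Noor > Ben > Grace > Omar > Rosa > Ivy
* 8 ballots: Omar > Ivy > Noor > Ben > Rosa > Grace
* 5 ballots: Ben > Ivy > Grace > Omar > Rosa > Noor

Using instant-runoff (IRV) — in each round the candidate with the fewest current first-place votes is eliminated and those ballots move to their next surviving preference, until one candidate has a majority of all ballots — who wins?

Round 1: Ivy 0, Omar 8, Noor 7, Ben 5, Rosa 6, Grace 11. Ivy eliminated.
Round 2: Omar 8, Noor 7, Ben 5, Rosa 6, Grace 11. Ben eliminated.
Round 3: Omar 8, Noor 7, Rosa 6, Grace 16. Rosa eliminated.
Round 4: Omar 8, Noor 13, Grace 16. Omar eliminated.
Round 5: Noor 21, Grace 16. Noor has a majority (≥19).

Noor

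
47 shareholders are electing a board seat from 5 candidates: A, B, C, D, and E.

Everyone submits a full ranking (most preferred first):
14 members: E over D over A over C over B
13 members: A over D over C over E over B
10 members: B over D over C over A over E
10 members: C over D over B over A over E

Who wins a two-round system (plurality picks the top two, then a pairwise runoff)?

A

Round 1 first-place votes: A 13, B 10, C 10, D 0, E 14. E and A advance.
Runoff: E is ranked above A on 14 ballots, A above E on 33.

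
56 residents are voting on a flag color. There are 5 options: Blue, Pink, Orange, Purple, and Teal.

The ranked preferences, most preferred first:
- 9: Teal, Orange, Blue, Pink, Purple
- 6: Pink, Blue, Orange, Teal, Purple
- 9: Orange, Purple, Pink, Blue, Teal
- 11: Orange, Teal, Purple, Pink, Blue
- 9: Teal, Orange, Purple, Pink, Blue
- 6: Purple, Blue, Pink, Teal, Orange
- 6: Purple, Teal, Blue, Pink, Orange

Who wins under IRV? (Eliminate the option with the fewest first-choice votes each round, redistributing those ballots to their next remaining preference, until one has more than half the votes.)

Round 1: Blue 0, Pink 6, Orange 20, Purple 12, Teal 18. Blue eliminated.
Round 2: Pink 6, Orange 20, Purple 12, Teal 18. Pink eliminated.
Round 3: Orange 26, Purple 12, Teal 18. Purple eliminated.
Round 4: Orange 26, Teal 30. Teal has a majority (≥29).

Teal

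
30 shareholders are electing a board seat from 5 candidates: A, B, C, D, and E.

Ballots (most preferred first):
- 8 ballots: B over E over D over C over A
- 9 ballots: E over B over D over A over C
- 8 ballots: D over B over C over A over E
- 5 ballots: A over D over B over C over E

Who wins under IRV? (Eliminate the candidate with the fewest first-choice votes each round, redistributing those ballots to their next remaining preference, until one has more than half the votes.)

E

Round 1: A 5, B 8, C 0, D 8, E 9. C eliminated.
Round 2: A 5, B 8, D 8, E 9. A eliminated.
Round 3: B 8, D 13, E 9. B eliminated.
Round 4: D 13, E 17. E has a majority (≥16).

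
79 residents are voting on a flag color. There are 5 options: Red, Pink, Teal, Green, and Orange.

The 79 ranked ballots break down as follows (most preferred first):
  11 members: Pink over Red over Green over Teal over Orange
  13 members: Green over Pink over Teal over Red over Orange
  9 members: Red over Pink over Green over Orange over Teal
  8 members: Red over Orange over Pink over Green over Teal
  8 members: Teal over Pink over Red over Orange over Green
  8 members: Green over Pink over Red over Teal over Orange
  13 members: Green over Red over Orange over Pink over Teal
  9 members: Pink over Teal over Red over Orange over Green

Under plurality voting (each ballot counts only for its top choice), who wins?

Green

First-place votes: Red 17, Pink 20, Teal 8, Green 34, Orange 0.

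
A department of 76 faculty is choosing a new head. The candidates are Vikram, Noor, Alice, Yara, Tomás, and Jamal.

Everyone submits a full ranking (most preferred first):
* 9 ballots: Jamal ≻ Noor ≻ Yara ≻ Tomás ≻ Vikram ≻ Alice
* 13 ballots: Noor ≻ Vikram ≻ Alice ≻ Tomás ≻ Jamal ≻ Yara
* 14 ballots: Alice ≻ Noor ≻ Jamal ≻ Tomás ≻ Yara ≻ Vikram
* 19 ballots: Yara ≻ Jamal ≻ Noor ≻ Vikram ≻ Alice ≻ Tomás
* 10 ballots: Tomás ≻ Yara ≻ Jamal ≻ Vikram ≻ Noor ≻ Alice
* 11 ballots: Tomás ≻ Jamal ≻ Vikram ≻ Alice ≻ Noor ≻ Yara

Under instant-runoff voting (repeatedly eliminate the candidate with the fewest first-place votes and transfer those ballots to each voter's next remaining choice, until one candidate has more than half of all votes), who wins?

Noor

Round 1: Vikram 0, Noor 13, Alice 14, Yara 19, Tomás 21, Jamal 9. Vikram eliminated.
Round 2: Noor 13, Alice 14, Yara 19, Tomás 21, Jamal 9. Jamal eliminated.
Round 3: Noor 22, Alice 14, Yara 19, Tomás 21. Alice eliminated.
Round 4: Noor 36, Yara 19, Tomás 21. Yara eliminated.
Round 5: Noor 55, Tomás 21. Noor has a majority (≥39).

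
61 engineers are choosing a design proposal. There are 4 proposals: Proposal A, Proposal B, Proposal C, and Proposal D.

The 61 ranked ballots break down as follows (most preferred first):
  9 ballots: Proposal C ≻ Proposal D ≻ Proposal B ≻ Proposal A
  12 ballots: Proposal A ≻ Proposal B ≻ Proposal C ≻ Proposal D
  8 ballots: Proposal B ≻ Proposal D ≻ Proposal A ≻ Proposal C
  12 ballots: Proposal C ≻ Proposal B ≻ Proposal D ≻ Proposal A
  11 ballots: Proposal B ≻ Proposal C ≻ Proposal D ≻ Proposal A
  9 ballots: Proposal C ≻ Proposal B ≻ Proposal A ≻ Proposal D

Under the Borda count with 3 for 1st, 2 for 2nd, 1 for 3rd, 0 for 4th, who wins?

Proposal B

Proposal A: 9×0 + 12×3 + 8×1 + 12×0 + 11×0 + 9×1 = 53
Proposal B: 9×1 + 12×2 + 8×3 + 12×2 + 11×3 + 9×2 = 132
Proposal C: 9×3 + 12×1 + 8×0 + 12×3 + 11×2 + 9×3 = 124
Proposal D: 9×2 + 12×0 + 8×2 + 12×1 + 11×1 + 9×0 = 57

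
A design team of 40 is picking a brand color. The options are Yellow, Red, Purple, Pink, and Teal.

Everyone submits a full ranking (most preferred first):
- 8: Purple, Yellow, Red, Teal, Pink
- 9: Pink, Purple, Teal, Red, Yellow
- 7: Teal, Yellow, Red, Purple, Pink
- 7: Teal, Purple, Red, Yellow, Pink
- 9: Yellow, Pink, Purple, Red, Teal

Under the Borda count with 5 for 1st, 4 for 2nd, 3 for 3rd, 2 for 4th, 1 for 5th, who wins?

Purple

Yellow: 8×4 + 9×1 + 7×4 + 7×2 + 9×5 = 128
Red: 8×3 + 9×2 + 7×3 + 7×3 + 9×2 = 102
Purple: 8×5 + 9×4 + 7×2 + 7×4 + 9×3 = 145
Pink: 8×1 + 9×5 + 7×1 + 7×1 + 9×4 = 103
Teal: 8×2 + 9×3 + 7×5 + 7×5 + 9×1 = 122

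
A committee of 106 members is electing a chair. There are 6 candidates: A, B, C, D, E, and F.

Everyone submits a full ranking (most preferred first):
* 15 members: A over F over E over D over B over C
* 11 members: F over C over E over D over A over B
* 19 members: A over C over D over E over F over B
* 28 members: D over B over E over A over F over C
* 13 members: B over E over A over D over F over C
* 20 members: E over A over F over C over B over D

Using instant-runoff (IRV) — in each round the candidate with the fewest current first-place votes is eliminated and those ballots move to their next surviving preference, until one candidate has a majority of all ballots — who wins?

E

Round 1: A 34, B 13, C 0, D 28, E 20, F 11. C eliminated.
Round 2: A 34, B 13, D 28, E 20, F 11. F eliminated.
Round 3: A 34, B 13, D 28, E 31. B eliminated.
Round 4: A 34, D 28, E 44. D eliminated.
Round 5: A 34, E 72. E has a majority (≥54).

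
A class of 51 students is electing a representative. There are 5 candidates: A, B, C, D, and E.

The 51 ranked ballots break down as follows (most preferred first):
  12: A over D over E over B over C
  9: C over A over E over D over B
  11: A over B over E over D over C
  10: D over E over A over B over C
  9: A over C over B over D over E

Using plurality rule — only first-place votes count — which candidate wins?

First-place votes: A 32, B 0, C 9, D 10, E 0.

A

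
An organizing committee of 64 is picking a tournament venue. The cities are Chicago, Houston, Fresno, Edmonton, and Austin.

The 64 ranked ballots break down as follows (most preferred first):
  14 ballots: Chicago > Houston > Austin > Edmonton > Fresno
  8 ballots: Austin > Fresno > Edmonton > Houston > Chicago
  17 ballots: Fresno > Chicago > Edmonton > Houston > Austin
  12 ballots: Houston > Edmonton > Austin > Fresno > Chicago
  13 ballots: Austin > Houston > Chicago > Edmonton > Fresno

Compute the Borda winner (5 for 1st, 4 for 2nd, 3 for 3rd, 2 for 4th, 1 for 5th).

Chicago: 14×5 + 8×1 + 17×4 + 12×1 + 13×3 = 197
Houston: 14×4 + 8×2 + 17×2 + 12×5 + 13×4 = 218
Fresno: 14×1 + 8×4 + 17×5 + 12×2 + 13×1 = 168
Edmonton: 14×2 + 8×3 + 17×3 + 12×4 + 13×2 = 177
Austin: 14×3 + 8×5 + 17×1 + 12×3 + 13×5 = 200

Houston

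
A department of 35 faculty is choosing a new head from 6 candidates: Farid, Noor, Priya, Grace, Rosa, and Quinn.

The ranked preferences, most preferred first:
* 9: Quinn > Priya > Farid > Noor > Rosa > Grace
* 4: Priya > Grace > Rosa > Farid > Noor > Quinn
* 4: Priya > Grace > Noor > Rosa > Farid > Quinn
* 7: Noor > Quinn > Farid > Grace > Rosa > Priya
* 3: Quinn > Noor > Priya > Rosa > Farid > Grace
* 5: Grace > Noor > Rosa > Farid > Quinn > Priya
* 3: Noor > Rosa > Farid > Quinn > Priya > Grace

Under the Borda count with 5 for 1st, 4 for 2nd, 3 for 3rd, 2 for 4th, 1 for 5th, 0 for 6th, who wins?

Noor

Farid: 9×3 + 4×2 + 4×1 + 7×3 + 3×1 + 5×2 + 3×3 = 82
Noor: 9×2 + 4×1 + 4×3 + 7×5 + 3×4 + 5×4 + 3×5 = 116
Priya: 9×4 + 4×5 + 4×5 + 7×0 + 3×3 + 5×0 + 3×1 = 88
Grace: 9×0 + 4×4 + 4×4 + 7×2 + 3×0 + 5×5 + 3×0 = 71
Rosa: 9×1 + 4×3 + 4×2 + 7×1 + 3×2 + 5×3 + 3×4 = 69
Quinn: 9×5 + 4×0 + 4×0 + 7×4 + 3×5 + 5×1 + 3×2 = 99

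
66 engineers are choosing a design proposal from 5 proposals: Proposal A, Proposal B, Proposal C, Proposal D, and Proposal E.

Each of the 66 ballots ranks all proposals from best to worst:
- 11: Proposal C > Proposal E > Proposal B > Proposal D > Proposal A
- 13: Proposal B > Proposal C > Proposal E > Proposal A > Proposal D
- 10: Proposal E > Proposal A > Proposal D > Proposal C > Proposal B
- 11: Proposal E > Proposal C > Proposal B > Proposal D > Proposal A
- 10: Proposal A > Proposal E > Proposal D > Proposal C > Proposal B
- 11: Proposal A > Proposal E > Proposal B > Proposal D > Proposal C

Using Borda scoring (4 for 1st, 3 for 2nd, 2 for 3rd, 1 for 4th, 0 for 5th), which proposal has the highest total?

Proposal E

Proposal A: 11×0 + 13×1 + 10×3 + 11×0 + 10×4 + 11×4 = 127
Proposal B: 11×2 + 13×4 + 10×0 + 11×2 + 10×0 + 11×2 = 118
Proposal C: 11×4 + 13×3 + 10×1 + 11×3 + 10×1 + 11×0 = 136
Proposal D: 11×1 + 13×0 + 10×2 + 11×1 + 10×2 + 11×1 = 73
Proposal E: 11×3 + 13×2 + 10×4 + 11×4 + 10×3 + 11×3 = 206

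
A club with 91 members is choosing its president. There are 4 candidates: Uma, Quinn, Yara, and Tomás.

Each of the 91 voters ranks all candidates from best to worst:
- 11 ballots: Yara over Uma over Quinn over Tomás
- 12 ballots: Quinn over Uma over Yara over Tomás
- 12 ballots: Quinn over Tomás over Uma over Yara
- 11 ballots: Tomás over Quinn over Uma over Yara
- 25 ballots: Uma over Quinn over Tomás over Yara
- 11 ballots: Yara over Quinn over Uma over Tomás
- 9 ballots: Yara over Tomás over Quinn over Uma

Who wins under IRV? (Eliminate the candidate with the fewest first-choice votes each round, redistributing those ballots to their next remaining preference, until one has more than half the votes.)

Round 1: Uma 25, Quinn 24, Yara 31, Tomás 11. Tomás eliminated.
Round 2: Uma 25, Quinn 35, Yara 31. Uma eliminated.
Round 3: Quinn 60, Yara 31. Quinn has a majority (≥46).

Quinn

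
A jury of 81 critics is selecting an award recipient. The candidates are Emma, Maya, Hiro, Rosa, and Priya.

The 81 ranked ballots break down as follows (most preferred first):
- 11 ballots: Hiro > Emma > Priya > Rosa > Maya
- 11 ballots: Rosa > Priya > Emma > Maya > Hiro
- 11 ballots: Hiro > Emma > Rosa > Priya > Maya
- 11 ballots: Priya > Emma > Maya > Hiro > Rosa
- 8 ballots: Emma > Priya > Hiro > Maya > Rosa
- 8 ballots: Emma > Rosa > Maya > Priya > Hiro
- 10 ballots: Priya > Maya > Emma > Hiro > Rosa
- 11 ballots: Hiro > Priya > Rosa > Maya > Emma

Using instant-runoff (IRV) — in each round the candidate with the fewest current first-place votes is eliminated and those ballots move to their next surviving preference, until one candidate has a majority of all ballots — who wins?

Round 1: Emma 16, Maya 0, Hiro 33, Rosa 11, Priya 21. Maya eliminated.
Round 2: Emma 16, Hiro 33, Rosa 11, Priya 21. Rosa eliminated.
Round 3: Emma 16, Hiro 33, Priya 32. Emma eliminated.
Round 4: Hiro 33, Priya 48. Priya has a majority (≥41).

Priya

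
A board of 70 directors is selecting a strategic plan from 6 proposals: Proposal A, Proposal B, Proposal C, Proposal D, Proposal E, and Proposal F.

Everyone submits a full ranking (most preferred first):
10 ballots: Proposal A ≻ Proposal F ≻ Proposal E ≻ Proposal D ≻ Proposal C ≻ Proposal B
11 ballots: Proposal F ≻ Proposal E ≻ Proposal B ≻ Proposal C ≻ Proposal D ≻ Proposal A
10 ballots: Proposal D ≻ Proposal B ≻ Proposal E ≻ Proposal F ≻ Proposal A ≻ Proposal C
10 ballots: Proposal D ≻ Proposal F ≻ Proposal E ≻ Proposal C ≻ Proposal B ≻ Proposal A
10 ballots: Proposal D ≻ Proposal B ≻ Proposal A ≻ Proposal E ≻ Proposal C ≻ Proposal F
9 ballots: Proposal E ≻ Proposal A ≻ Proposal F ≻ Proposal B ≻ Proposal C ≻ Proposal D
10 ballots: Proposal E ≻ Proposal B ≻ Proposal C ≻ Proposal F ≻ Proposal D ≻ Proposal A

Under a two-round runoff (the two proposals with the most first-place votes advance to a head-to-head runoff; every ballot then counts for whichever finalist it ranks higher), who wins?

Round 1 first-place votes: Proposal A 10, Proposal B 0, Proposal C 0, Proposal D 30, Proposal E 19, Proposal F 11. Proposal D and Proposal E advance.
Runoff: Proposal D is ranked above Proposal E on 30 ballots, Proposal E above Proposal D on 40.

Proposal E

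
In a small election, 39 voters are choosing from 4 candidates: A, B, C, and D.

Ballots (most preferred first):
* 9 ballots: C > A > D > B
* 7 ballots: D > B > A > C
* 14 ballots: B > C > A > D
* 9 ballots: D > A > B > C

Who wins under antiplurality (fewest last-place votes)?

A

Last-place votes: A 0, B 9, C 16, D 14.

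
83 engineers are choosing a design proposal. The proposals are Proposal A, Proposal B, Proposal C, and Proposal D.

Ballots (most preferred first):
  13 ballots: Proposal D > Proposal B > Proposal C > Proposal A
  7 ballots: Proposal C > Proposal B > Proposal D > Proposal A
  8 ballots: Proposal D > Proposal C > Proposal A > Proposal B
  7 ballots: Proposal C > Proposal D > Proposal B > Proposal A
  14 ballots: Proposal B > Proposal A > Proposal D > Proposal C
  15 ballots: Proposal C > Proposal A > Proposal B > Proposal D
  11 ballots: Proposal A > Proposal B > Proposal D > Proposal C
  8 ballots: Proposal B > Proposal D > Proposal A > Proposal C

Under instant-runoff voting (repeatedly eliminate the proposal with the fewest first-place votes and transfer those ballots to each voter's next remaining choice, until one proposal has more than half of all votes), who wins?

Round 1: Proposal A 11, Proposal B 22, Proposal C 29, Proposal D 21. Proposal A eliminated.
Round 2: Proposal B 33, Proposal C 29, Proposal D 21. Proposal D eliminated.
Round 3: Proposal B 46, Proposal C 37. Proposal B has a majority (≥42).

Proposal B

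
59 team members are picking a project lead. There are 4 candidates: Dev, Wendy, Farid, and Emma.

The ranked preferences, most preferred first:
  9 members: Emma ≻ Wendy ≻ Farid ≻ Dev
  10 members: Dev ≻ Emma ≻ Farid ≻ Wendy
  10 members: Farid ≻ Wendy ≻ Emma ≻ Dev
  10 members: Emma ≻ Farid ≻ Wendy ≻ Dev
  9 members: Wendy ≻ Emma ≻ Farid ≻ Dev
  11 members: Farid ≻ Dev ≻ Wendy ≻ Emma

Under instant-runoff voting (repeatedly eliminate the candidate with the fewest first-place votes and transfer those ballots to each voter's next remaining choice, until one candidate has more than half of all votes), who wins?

Round 1: Dev 10, Wendy 9, Farid 21, Emma 19. Wendy eliminated.
Round 2: Dev 10, Farid 21, Emma 28. Dev eliminated.
Round 3: Farid 21, Emma 38. Emma has a majority (≥30).

Emma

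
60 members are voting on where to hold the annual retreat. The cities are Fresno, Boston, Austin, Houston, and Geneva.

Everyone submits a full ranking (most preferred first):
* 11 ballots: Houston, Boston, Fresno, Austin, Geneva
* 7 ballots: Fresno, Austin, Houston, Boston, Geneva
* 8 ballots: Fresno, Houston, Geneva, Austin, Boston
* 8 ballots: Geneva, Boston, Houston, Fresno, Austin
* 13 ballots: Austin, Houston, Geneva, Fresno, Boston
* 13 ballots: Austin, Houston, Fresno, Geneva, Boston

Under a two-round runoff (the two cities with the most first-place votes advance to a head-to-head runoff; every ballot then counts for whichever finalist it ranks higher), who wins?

Round 1 first-place votes: Fresno 15, Boston 0, Austin 26, Houston 11, Geneva 8. Austin and Fresno advance.
Runoff: Austin is ranked above Fresno on 26 ballots, Fresno above Austin on 34.

Fresno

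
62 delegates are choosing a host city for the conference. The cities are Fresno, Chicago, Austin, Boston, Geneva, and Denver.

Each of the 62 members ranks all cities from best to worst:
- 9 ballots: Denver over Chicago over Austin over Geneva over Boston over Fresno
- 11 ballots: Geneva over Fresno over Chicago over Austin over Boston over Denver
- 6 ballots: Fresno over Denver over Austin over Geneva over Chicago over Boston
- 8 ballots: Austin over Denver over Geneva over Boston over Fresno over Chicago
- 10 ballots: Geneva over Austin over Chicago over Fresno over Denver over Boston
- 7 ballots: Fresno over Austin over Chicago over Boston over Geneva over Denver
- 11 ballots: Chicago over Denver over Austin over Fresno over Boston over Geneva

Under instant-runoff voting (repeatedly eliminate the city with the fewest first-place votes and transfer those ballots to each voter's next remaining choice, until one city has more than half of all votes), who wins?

Denver

Round 1: Fresno 13, Chicago 11, Austin 8, Boston 0, Geneva 21, Denver 9. Boston eliminated.
Round 2: Fresno 13, Chicago 11, Austin 8, Geneva 21, Denver 9. Austin eliminated.
Round 3: Fresno 13, Chicago 11, Geneva 21, Denver 17. Chicago eliminated.
Round 4: Fresno 13, Geneva 21, Denver 28. Fresno eliminated.
Round 5: Geneva 28, Denver 34. Denver has a majority (≥32).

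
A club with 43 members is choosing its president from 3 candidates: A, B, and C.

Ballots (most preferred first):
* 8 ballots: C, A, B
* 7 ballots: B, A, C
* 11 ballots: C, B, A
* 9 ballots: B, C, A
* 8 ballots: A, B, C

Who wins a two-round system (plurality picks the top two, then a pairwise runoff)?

Round 1 first-place votes: A 8, B 16, C 19. C and B advance.
Runoff: C is ranked above B on 19 ballots, B above C on 24.

B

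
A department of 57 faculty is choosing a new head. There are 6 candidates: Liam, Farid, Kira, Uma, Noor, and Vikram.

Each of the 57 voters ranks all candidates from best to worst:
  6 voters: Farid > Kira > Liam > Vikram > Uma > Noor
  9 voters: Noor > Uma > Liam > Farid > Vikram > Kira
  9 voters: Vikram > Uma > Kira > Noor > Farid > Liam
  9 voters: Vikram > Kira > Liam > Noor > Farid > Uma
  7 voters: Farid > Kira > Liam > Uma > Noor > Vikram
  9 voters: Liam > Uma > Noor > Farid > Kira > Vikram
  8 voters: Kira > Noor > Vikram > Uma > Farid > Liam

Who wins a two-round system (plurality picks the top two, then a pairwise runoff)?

Farid

Round 1 first-place votes: Liam 9, Farid 13, Kira 8, Uma 0, Noor 9, Vikram 18. Vikram and Farid advance.
Runoff: Vikram is ranked above Farid on 26 ballots, Farid above Vikram on 31.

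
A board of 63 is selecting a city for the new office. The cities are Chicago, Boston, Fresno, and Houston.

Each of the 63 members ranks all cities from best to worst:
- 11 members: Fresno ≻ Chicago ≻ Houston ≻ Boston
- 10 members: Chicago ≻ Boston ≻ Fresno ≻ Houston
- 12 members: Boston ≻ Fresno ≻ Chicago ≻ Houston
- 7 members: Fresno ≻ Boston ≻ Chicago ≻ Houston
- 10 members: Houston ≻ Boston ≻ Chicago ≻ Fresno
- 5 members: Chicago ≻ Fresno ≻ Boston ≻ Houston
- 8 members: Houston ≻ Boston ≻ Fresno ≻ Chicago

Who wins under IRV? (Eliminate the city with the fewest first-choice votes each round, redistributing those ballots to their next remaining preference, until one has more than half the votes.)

Fresno

Round 1: Chicago 15, Boston 12, Fresno 18, Houston 18. Boston eliminated.
Round 2: Chicago 15, Fresno 30, Houston 18. Chicago eliminated.
Round 3: Fresno 45, Houston 18. Fresno has a majority (≥32).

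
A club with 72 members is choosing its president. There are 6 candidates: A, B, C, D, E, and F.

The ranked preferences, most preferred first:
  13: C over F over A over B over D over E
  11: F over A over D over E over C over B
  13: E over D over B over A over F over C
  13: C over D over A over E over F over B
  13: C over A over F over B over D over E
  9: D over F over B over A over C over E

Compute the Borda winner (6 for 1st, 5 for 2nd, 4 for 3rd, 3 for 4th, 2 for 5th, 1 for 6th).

A

A: 13×4 + 11×5 + 13×3 + 13×4 + 13×5 + 9×3 = 290
B: 13×3 + 11×1 + 13×4 + 13×1 + 13×3 + 9×4 = 190
C: 13×6 + 11×2 + 13×1 + 13×6 + 13×6 + 9×2 = 287
D: 13×2 + 11×4 + 13×5 + 13×5 + 13×2 + 9×6 = 280
E: 13×1 + 11×3 + 13×6 + 13×3 + 13×1 + 9×1 = 185
F: 13×5 + 11×6 + 13×2 + 13×2 + 13×4 + 9×5 = 280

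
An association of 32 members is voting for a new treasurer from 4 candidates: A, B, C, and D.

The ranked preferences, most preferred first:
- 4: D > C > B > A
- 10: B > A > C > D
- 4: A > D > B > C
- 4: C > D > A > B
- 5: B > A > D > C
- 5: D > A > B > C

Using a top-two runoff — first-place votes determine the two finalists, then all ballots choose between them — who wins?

Round 1 first-place votes: A 4, B 15, C 4, D 9. B and D advance.
Runoff: B is ranked above D on 15 ballots, D above B on 17.

D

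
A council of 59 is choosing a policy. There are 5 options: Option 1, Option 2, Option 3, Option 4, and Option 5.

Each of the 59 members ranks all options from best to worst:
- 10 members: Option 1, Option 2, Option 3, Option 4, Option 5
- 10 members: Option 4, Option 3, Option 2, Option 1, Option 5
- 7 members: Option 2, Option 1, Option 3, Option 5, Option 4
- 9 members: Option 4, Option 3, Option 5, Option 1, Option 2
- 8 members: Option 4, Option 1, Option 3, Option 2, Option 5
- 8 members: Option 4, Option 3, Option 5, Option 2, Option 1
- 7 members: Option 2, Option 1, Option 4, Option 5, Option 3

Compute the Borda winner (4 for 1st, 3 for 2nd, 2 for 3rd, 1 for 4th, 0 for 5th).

Option 4

Option 1: 10×4 + 10×1 + 7×3 + 9×1 + 8×3 + 8×0 + 7×3 = 125
Option 2: 10×3 + 10×2 + 7×4 + 9×0 + 8×1 + 8×1 + 7×4 = 122
Option 3: 10×2 + 10×3 + 7×2 + 9×3 + 8×2 + 8×3 + 7×0 = 131
Option 4: 10×1 + 10×4 + 7×0 + 9×4 + 8×4 + 8×4 + 7×2 = 164
Option 5: 10×0 + 10×0 + 7×1 + 9×2 + 8×0 + 8×2 + 7×1 = 48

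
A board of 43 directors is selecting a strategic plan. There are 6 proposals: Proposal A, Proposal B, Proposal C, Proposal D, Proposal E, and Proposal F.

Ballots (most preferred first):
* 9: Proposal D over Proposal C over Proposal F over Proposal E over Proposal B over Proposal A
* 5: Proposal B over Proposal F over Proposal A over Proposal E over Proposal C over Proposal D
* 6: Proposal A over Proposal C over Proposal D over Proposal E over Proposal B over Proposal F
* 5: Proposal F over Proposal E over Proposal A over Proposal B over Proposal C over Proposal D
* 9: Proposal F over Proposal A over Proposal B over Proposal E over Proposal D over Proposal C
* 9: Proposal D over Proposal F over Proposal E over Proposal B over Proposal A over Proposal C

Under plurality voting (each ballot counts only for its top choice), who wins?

Proposal D

First-place votes: Proposal A 6, Proposal B 5, Proposal C 0, Proposal D 18, Proposal E 0, Proposal F 14.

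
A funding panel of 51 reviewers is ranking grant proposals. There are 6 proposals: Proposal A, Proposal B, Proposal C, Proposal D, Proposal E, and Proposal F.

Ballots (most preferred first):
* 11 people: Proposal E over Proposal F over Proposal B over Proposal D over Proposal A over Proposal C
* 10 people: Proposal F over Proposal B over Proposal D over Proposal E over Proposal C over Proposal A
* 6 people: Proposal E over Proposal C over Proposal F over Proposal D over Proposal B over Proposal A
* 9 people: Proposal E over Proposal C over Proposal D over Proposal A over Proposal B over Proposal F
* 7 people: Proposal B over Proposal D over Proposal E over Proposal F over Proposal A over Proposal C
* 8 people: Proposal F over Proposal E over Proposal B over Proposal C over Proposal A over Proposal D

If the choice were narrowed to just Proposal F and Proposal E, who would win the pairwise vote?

Proposal F is ranked above Proposal E on 18 ballots; Proposal E above Proposal F on 33.

Proposal E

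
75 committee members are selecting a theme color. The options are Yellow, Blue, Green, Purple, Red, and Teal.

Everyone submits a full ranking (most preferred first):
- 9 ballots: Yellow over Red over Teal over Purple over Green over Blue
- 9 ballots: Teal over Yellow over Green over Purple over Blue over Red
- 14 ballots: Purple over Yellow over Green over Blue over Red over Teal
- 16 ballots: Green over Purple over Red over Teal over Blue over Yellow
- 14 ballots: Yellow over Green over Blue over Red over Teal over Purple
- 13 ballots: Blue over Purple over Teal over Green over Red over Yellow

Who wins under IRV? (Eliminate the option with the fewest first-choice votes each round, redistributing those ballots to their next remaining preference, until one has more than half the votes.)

Purple

Round 1: Yellow 23, Blue 13, Green 16, Purple 14, Red 0, Teal 9. Red eliminated.
Round 2: Yellow 23, Blue 13, Green 16, Purple 14, Teal 9. Teal eliminated.
Round 3: Yellow 32, Blue 13, Green 16, Purple 14. Blue eliminated.
Round 4: Yellow 32, Green 16, Purple 27. Green eliminated.
Round 5: Yellow 32, Purple 43. Purple has a majority (≥38).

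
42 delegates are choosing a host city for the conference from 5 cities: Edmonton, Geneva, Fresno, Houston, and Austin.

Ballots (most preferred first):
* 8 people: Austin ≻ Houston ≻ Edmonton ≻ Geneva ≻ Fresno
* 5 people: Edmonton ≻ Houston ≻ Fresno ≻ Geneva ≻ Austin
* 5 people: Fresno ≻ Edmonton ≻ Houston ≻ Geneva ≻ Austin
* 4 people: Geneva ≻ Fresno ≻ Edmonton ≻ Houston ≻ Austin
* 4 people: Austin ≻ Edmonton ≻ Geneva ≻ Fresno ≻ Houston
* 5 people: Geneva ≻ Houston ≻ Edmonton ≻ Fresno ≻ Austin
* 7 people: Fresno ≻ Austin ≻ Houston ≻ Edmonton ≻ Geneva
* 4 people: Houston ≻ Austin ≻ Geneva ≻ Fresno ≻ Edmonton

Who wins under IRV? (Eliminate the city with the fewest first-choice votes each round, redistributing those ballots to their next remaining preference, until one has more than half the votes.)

Round 1: Edmonton 5, Geneva 9, Fresno 12, Houston 4, Austin 12. Houston eliminated.
Round 2: Edmonton 5, Geneva 9, Fresno 12, Austin 16. Edmonton eliminated.
Round 3: Geneva 9, Fresno 17, Austin 16. Geneva eliminated.
Round 4: Fresno 26, Austin 16. Fresno has a majority (≥22).

Fresno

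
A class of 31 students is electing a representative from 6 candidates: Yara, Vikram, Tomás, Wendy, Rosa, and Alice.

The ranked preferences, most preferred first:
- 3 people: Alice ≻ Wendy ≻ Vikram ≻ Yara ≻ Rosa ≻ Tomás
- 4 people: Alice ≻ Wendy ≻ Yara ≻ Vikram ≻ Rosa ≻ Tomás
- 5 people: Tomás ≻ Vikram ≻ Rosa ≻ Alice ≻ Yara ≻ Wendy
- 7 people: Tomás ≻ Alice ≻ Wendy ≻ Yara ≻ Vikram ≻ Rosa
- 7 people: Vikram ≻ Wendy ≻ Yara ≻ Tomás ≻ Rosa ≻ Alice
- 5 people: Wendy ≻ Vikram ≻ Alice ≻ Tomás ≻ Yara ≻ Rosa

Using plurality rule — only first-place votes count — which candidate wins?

Tomás

First-place votes: Yara 0, Vikram 7, Tomás 12, Wendy 5, Rosa 0, Alice 7.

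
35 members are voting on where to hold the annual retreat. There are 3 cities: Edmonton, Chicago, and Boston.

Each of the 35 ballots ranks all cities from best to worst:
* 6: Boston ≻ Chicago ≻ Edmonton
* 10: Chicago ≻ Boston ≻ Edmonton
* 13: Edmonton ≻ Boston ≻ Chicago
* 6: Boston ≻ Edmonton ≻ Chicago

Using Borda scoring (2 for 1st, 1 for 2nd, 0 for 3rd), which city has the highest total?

Boston

Edmonton: 6×0 + 10×0 + 13×2 + 6×1 = 32
Chicago: 6×1 + 10×2 + 13×0 + 6×0 = 26
Boston: 6×2 + 10×1 + 13×1 + 6×2 = 47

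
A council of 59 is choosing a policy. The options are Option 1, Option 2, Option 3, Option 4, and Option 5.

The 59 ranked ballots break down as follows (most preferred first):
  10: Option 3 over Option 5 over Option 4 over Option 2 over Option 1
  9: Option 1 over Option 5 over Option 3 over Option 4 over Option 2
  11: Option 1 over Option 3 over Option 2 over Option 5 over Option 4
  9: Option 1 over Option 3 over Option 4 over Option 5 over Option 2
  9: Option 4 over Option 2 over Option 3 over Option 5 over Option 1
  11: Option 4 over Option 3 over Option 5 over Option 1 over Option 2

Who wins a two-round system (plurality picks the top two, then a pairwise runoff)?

Option 4

Round 1 first-place votes: Option 1 29, Option 2 0, Option 3 10, Option 4 20, Option 5 0. Option 1 and Option 4 advance.
Runoff: Option 1 is ranked above Option 4 on 29 ballots, Option 4 above Option 1 on 30.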